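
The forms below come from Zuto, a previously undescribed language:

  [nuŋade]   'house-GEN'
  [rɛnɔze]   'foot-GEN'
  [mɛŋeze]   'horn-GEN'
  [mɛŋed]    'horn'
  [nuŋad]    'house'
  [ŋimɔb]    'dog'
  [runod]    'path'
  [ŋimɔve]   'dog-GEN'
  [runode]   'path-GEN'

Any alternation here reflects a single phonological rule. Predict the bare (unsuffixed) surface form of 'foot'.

The root 'horn' surfaces as [mɛŋed] and [mɛŋeze], with a stem-final [d] ~ [z] alternation.
Compare 'path', with invariant [d] in [runod] and [runode]: an analysis with underlying /d/ and a rule producing [z] before the GEN suffix would wrongly predict alternation here too.
Therefore /z/ is basic and [d] is derived by word-final hardening (voiced fricatives become stops word-finally).
The one attested form of 'foot', [rɛnɔze], shows underlying /rɛnɔz/. Applying the same rule word-finally gives [rɛnɔd].

[rɛnɔd]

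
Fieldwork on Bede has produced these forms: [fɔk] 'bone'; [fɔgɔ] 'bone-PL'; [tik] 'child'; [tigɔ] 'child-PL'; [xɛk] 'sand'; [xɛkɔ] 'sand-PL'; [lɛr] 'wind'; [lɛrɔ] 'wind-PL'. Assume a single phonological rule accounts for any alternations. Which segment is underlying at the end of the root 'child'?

The stem for 'child' ends in [k] in [tik] but [g] in [tigɔ].
But 'sand' keeps [k] in both environments ([xɛk], [xɛkɔ]), so there is no rule changing /k/ to [g] before the PL suffix.
The underlying segment must be /g/; voiced obstruents become voiceless word-finally, yielding [k] there.

/g/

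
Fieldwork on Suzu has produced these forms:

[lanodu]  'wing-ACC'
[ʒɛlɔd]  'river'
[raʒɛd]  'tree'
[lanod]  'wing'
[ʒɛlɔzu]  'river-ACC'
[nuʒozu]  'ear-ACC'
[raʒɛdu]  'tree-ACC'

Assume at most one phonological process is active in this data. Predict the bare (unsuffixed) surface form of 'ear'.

The root 'river' surfaces as [ʒɛlɔd] and [ʒɛlɔzu], with a stem-final [d] ~ [z] alternation.
If /d/ were underlying and a rule turned it into [z] before the ACC suffix, 'wing' would also alternate; but it has [d] in both [lanod] and [lanodu].
The alternation reflects word-final hardening: voiced fricatives become stops word-finally. /z/ is underlying.
From [nuʒozu] the stem 'ear' is /nuʒoz/; word-finally this yields [nuʒod].

[nuʒod]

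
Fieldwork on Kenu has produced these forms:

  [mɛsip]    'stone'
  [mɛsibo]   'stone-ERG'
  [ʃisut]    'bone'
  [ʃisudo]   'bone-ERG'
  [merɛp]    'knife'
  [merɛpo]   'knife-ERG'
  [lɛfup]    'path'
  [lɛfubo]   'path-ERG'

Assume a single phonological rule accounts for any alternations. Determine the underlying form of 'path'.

'path' shows [p] ~ [b] at the end of the stem ([lɛfup] vs [lɛfubo]).
The stem 'knife' ([merɛp], [merɛpo]) shows [p] unchanged in both environments, so [p] cannot be basic with [b] derived before the ERG suffix.
The underlying segment must be /b/; voiced obstruents become voiceless word-finally, yielding [p] there.
So 'path' = /lɛfub/.

/lɛfub/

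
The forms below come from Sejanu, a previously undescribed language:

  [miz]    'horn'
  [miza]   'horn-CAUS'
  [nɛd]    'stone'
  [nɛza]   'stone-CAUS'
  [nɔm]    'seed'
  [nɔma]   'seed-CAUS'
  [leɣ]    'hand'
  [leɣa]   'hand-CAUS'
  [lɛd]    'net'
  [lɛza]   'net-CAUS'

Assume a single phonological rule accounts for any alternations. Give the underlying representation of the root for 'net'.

/lɛd/

In [lɛd] and [lɛza] the final segment of 'net' alternates: [d] ~ [z].
If /z/ were underlying and a rule turned it into [d] in isolation, 'horn' would also alternate; but it has [z] in both [miz] and [miza].
So /d/ is underlying, and a rule of intervocalic spirantization — voiced stops become fricatives between vowels — gives [z].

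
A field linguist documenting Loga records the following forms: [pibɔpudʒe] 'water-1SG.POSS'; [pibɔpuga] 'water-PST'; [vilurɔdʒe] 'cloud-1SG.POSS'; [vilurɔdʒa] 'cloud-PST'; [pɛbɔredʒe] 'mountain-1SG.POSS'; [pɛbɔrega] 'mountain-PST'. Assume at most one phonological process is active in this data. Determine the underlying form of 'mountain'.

In [pɛbɔredʒe] and [pɛbɔrega] the final segment of 'mountain' alternates: [dʒ] ~ [g].
The stem 'cloud' ([vilurɔdʒe], [vilurɔdʒa]) shows [dʒ] unchanged in both environments, so [dʒ] cannot be basic with [g] derived before the PST suffix.
The underlying segment must be /g/; /g/ becomes palato-alveolar [dʒ] before a front vowel, yielding [dʒ] there.

/pɛbɔreg/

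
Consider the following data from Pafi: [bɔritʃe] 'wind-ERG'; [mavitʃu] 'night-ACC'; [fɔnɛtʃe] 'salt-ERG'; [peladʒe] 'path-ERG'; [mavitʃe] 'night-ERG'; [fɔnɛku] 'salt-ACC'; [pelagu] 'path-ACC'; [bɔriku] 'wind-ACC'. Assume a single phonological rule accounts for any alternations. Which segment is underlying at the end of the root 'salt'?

In [fɔnɛtʃe] and [fɔnɛku] the final segment of 'salt' alternates: [tʃ] ~ [k].
Compare 'night', with invariant [tʃ] in [mavitʃe] and [mavitʃu]: an analysis with underlying /tʃ/ and a rule producing [k] before the ACC suffix would wrongly predict alternation here too.
Therefore /k/ is basic and [tʃ] is derived by palatalization before a front vowel (/k/ and /g/ become palato-alveolar [tʃ] and [dʒ] before a front vowel).

/k/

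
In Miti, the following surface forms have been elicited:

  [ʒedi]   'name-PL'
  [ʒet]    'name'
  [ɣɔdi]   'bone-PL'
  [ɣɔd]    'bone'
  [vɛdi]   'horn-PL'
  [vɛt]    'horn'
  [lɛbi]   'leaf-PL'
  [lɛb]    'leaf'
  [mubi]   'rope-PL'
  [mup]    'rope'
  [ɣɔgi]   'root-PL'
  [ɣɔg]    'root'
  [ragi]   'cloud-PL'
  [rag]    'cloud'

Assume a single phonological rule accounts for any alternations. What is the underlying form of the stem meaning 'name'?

In [ʒedi] and [ʒet] the final segment of 'name' alternates: [d] ~ [t].
If /d/ were underlying and a rule turned it into [t] in isolation, 'bone' would also alternate; but it has [d] in both [ɣɔdi] and [ɣɔd].
The underlying segment must be /t/; voiceless stops become voiced between vowels, yielding [d] there.

/ʒet/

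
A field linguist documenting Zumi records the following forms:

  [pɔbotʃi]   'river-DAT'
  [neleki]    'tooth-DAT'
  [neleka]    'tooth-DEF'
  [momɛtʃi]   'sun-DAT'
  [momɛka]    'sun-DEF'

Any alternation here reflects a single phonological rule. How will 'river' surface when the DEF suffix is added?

The root 'sun' surfaces as [momɛtʃi] and [momɛka], with a stem-final [tʃ] ~ [k] alternation.
If /k/ were underlying and a rule turned it into [tʃ] before the DAT suffix, 'tooth' would also alternate; but it has [k] in both [neleki] and [neleka].
The alternation reflects depalatalization: palato-alveolar /tʃ/ becomes [k] when no front vowel follows. /tʃ/ is underlying.
From [pɔbotʃi] the stem 'river' is /pɔbotʃ/; when no front vowel follows this yields [pɔboka].

[pɔboka]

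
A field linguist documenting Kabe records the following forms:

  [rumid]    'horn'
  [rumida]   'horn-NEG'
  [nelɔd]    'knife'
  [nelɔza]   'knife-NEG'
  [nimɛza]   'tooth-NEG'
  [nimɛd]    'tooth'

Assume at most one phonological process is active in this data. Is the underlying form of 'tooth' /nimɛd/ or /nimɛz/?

/nimɛz/

The stem for 'tooth' ends in [z] in [nimɛza] but [d] in [nimɛd].
But 'horn' keeps [d] in both environments ([rumida], [rumid]), so there is no rule changing /d/ to [z] before the NEG suffix.
The underlying segment must be /z/; voiced fricatives become stops word-finally, yielding [d] there.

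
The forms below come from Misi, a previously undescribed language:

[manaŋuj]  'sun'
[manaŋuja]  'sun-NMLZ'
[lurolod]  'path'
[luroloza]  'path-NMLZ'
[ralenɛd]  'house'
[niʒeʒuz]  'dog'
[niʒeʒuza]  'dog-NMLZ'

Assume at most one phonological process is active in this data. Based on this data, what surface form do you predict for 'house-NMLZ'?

[ralenɛza]

The stem for 'path' ends in [d] in [lurolod] but [z] in [luroloza].
But 'dog' keeps [z] in both environments ([niʒeʒuz], [niʒeʒuza]), so there is no rule changing /z/ to [d] in isolation.
The underlying segment must be /d/; voiced stops become fricatives between vowels, yielding [z] there.
The one attested form of 'house', [ralenɛd], shows underlying /ralenɛd/. Applying the same rule between vowels gives [ralenɛza].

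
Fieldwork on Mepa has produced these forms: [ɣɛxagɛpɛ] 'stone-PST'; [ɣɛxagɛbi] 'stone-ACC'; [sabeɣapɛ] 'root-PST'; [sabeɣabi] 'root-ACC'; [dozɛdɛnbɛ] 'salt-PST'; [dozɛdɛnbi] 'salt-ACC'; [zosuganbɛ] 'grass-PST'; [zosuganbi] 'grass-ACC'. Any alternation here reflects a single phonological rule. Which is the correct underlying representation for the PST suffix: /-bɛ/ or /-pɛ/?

/-pɛ/

The PST morpheme has two allomorphs, [-bɛ] and [-pɛ].
The ACC suffix, which begins with [b], is invariant after every stem; so [b] is not altered by any rule here.
The PST suffix is therefore /-pɛ/ underlyingly, with post-nasal voicing: voiceless stops become voiced after a nasal.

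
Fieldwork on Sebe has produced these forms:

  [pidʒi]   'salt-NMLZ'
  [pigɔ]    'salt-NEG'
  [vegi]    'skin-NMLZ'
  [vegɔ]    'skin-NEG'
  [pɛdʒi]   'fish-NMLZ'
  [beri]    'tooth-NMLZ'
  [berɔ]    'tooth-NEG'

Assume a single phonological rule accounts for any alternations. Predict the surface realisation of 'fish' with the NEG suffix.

The stem for 'salt' ends in [dʒ] in [pidʒi] but [g] in [pigɔ].
The stem 'skin' ([vegi], [vegɔ]) shows [g] unchanged in both environments, so [g] cannot be basic with [dʒ] derived before the NMLZ suffix.
The alternation reflects depalatalization: palato-alveolar /dʒ/ becomes [g] when no front vowel follows. /dʒ/ is underlying.
The one attested form of 'fish', [pɛdʒi], shows underlying /pɛdʒ/. Applying the same rule when no front vowel follows gives [pɛgɔ].

[pɛgɔ]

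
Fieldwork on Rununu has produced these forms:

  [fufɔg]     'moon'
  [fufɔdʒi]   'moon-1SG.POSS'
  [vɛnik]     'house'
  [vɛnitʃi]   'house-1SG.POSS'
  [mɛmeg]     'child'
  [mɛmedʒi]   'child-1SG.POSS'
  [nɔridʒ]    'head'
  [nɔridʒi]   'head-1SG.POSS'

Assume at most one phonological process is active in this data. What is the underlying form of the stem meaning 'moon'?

The root 'moon' surfaces as [fufɔg] and [fufɔdʒi], with a stem-final [g] ~ [dʒ] alternation.
If /dʒ/ were underlying and a rule turned it into [g] in isolation, 'head' would also alternate; but it has [dʒ] in both [nɔridʒ] and [nɔridʒi].
The alternation reflects palatalization before a front vowel: /k/ and /g/ become palato-alveolar [tʃ] and [dʒ] before a front vowel. /g/ is underlying.

/fufɔg/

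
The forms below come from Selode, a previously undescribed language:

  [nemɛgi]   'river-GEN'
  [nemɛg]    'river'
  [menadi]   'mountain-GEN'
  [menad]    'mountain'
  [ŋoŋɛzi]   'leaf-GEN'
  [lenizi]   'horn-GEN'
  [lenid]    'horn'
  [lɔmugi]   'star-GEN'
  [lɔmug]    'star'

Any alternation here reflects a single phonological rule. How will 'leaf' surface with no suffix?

[ŋoŋɛd]

'horn' shows [z] ~ [d] at the end of the stem ([lenizi] vs [lenid]).
If /d/ were underlying and a rule turned it into [z] before the GEN suffix, 'mountain' would also alternate; but it has [d] in both [menadi] and [menad].
The alternation reflects word-final hardening: voiced fricatives become stops word-finally. /z/ is underlying.
From [ŋoŋɛzi] the stem 'leaf' is /ŋoŋɛz/; word-finally this yields [ŋoŋɛd].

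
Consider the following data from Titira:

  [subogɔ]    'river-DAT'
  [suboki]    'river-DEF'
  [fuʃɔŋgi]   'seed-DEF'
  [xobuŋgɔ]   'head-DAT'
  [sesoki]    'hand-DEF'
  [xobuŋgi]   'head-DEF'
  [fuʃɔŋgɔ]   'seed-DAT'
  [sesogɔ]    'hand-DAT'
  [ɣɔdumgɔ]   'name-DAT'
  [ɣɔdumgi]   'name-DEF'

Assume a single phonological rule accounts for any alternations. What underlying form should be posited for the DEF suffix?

The DEF morpheme has two allomorphs, [-gi] and [-ki].
The DAT suffix, which begins with [g], is invariant after every stem; so [g] is not altered by any rule here.
The DEF suffix is therefore /-ki/ underlyingly, with post-nasal voicing: voiceless stops become voiced after a nasal.

/-ki/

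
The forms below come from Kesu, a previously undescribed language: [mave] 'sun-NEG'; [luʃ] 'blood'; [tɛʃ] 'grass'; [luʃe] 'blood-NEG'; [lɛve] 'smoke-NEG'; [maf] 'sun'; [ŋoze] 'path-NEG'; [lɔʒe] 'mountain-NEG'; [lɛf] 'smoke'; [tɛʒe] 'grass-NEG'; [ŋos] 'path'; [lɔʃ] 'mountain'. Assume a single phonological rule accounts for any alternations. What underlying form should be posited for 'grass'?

/tɛʒ/

The stem for 'grass' ends in [ʃ] in [tɛʃ] but [ʒ] in [tɛʒe].
The stem 'blood' ([luʃ], [luʃe]) shows [ʃ] unchanged in both environments, so [ʃ] cannot be basic with [ʒ] derived before the NEG suffix.
The alternation reflects word-final obstruent devoicing: voiced obstruents become voiceless word-finally. /ʒ/ is underlying.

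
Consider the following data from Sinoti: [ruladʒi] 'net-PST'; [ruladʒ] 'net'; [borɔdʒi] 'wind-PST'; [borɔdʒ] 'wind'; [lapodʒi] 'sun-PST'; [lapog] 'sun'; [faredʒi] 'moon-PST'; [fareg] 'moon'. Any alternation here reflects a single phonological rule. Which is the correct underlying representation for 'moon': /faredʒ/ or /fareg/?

/fareg/

The root 'moon' surfaces as [faredʒi] and [fareg], with a stem-final [dʒ] ~ [g] alternation.
The stem 'net' ([ruladʒi], [ruladʒ]) shows [dʒ] unchanged in both environments, so [dʒ] cannot be basic with [g] derived in isolation.
So /g/ is underlying, and a rule of palatalization before a front vowel — /g/ becomes palato-alveolar [dʒ] before a front vowel — gives [dʒ].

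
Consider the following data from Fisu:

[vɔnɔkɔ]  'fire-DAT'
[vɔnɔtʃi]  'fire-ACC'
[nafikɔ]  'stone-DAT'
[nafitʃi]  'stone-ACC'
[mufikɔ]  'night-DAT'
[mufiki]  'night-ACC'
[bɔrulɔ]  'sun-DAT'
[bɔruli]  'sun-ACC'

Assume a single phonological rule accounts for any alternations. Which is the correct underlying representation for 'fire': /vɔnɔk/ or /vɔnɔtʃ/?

In [vɔnɔkɔ] and [vɔnɔtʃi] the final segment of 'fire' alternates: [k] ~ [tʃ].
Compare 'night', with invariant [k] in [mufikɔ] and [mufiki]: an analysis with underlying /k/ and a rule producing [tʃ] before the ACC suffix would wrongly predict alternation here too.
Therefore /tʃ/ is basic and [k] is derived by depalatalization (palato-alveolar /tʃ/ becomes [k] when no front vowel follows).

/vɔnɔtʃ/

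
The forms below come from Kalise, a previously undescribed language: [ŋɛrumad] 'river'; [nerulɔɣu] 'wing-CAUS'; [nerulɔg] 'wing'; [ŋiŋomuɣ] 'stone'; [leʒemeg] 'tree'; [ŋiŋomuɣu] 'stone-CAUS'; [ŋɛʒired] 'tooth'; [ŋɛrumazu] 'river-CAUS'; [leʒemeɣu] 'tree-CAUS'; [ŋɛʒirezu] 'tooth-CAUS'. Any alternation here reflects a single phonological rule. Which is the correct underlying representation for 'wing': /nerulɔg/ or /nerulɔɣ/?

/nerulɔg/

'wing' shows [g] ~ [ɣ] at the end of the stem ([nerulɔg] vs [nerulɔɣu]).
The stem 'stone' ([ŋiŋomuɣ], [ŋiŋomuɣu]) shows [ɣ] unchanged in both environments, so [ɣ] cannot be basic with [g] derived in isolation.
Therefore /g/ is basic and [ɣ] is derived by intervocalic spirantization (voiced stops become fricatives between vowels).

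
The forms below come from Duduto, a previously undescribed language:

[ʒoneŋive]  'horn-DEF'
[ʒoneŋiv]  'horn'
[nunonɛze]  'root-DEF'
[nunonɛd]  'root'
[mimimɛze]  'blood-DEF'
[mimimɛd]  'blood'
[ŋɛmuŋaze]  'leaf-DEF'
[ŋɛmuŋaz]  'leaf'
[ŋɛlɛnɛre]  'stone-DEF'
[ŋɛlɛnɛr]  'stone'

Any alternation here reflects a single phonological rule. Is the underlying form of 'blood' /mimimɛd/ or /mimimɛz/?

/mimimɛd/

In [mimimɛze] and [mimimɛd] the final segment of 'blood' alternates: [z] ~ [d].
The stem 'leaf' ([ŋɛmuŋaze], [ŋɛmuŋaz]) shows [z] unchanged in both environments, so [z] cannot be basic with [d] derived in isolation.
So /d/ is underlying, and a rule of intervocalic spirantization — voiced stops become fricatives between vowels — gives [z].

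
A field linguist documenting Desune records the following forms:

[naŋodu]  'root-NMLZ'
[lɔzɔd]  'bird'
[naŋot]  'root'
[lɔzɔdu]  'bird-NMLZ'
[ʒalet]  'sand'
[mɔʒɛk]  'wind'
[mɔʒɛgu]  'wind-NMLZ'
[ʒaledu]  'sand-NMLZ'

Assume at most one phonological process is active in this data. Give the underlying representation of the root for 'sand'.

/ʒalet/

In [ʒaledu] and [ʒalet] the final segment of 'sand' alternates: [d] ~ [t].
But 'bird' keeps [d] in both environments ([lɔzɔdu], [lɔzɔd]), so there is no rule changing /d/ to [t] in isolation.
The alternation reflects intervocalic voicing: voiceless stops become voiced between vowels. /t/ is underlying.
The underlying form of 'sand' is therefore /ʒalet/.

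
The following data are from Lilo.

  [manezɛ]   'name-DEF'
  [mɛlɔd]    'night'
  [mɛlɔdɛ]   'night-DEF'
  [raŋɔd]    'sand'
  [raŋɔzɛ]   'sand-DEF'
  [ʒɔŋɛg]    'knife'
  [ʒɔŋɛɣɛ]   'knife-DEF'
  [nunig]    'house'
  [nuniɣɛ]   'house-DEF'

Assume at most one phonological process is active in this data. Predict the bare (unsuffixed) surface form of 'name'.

[maned]

In [raŋɔd] and [raŋɔzɛ] the final segment of 'sand' alternates: [d] ~ [z].
But 'night' keeps [d] in both environments ([mɛlɔd], [mɛlɔdɛ]), so there is no rule changing /d/ to [z] before the DEF suffix.
The alternation reflects word-final hardening: voiced fricatives become stops word-finally. /z/ is underlying.
From [manezɛ] the stem 'name' is /manez/; word-finally this yields [maned].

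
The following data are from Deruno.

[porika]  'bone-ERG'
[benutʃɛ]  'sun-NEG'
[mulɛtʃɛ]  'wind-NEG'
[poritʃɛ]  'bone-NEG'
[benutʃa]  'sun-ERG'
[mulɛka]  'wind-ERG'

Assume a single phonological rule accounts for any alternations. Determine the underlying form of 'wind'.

The stem for 'wind' ends in [tʃ] in [mulɛtʃɛ] but [k] in [mulɛka].
Compare 'sun', with invariant [tʃ] in [benutʃɛ] and [benutʃa]: an analysis with underlying /tʃ/ and a rule producing [k] before the ERG suffix would wrongly predict alternation here too.
The underlying segment must be /k/; /k/ becomes palato-alveolar [tʃ] before a front vowel, yielding [tʃ] there.

/mulɛk/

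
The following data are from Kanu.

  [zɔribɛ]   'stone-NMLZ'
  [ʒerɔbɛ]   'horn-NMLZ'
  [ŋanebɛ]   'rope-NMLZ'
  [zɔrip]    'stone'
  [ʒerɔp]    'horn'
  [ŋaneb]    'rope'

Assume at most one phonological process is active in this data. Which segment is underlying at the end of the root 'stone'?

The stem for 'stone' ends in [b] in [zɔribɛ] but [p] in [zɔrip].
The stem 'rope' ([ŋanebɛ], [ŋaneb]) shows [b] unchanged in both environments, so [b] cannot be basic with [p] derived in isolation.
The underlying segment must be /p/; voiceless stops become voiced between vowels, yielding [b] there.

/p/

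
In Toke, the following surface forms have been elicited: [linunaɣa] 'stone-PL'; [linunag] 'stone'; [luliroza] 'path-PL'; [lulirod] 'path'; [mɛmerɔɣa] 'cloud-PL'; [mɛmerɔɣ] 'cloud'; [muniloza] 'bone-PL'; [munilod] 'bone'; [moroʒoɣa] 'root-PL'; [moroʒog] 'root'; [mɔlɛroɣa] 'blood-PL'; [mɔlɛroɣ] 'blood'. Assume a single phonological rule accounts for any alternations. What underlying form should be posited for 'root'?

/moroʒog/

'root' shows [ɣ] ~ [g] at the end of the stem ([moroʒoɣa] vs [moroʒog]).
If /ɣ/ were underlying and a rule turned it into [g] in isolation, 'cloud' would also alternate; but it has [ɣ] in both [mɛmerɔɣa] and [mɛmerɔɣ].
Therefore /g/ is basic and [ɣ] is derived by intervocalic spirantization (voiced stops become fricatives between vowels).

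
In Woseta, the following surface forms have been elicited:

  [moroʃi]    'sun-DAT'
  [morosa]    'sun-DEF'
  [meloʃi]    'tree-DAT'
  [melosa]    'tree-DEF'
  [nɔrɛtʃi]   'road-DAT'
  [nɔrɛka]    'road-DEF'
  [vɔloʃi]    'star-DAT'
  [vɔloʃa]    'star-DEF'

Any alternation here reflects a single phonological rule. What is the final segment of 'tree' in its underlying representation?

'tree' shows [ʃ] ~ [s] at the end of the stem ([meloʃi] vs [melosa]).
If /ʃ/ were underlying and a rule turned it into [s] before the DEF suffix, 'star' would also alternate; but it has [ʃ] in both [vɔloʃi] and [vɔloʃa].
Therefore /s/ is basic and [ʃ] is derived by palatalization before a front vowel (/k/ and /s/ become palato-alveolar [tʃ] and [ʃ] before a front vowel).

/s/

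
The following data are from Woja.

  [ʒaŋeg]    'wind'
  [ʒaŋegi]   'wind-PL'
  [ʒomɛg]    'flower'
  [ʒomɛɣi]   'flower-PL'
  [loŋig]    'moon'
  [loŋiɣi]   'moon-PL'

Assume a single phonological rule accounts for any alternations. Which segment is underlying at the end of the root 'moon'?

/ɣ/

The stem for 'moon' ends in [g] in [loŋig] but [ɣ] in [loŋiɣi].
The stem 'wind' ([ʒaŋeg], [ʒaŋegi]) shows [g] unchanged in both environments, so [g] cannot be basic with [ɣ] derived before the PL suffix.
The underlying segment must be /ɣ/; voiced fricatives become stops word-finally, yielding [g] there.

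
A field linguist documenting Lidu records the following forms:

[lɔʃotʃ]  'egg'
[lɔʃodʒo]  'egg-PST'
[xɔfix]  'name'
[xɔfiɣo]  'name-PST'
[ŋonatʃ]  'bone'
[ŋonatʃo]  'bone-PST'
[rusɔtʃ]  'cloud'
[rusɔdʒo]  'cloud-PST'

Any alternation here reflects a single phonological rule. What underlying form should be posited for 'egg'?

/lɔʃodʒ/

The root 'egg' surfaces as [lɔʃotʃ] and [lɔʃodʒo], with a stem-final [tʃ] ~ [dʒ] alternation.
If /tʃ/ were underlying and a rule turned it into [dʒ] before the PST suffix, 'bone' would also alternate; but it has [tʃ] in both [ŋonatʃ] and [ŋonatʃo].
Therefore /dʒ/ is basic and [tʃ] is derived by word-final obstruent devoicing (voiced obstruents become voiceless word-finally).
The underlying form of 'egg' is therefore /lɔʃodʒ/.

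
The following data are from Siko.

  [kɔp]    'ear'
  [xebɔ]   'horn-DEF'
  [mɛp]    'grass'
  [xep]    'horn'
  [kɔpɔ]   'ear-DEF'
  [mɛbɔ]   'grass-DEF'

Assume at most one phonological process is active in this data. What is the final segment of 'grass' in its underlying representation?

The root 'grass' surfaces as [mɛbɔ] and [mɛp], with a stem-final [b] ~ [p] alternation.
Compare 'ear', with invariant [p] in [kɔpɔ] and [kɔp]: an analysis with underlying /p/ and a rule producing [b] before the DEF suffix would wrongly predict alternation here too.
The underlying segment must be /b/; voiced obstruents become voiceless word-finally, yielding [p] there.

/b/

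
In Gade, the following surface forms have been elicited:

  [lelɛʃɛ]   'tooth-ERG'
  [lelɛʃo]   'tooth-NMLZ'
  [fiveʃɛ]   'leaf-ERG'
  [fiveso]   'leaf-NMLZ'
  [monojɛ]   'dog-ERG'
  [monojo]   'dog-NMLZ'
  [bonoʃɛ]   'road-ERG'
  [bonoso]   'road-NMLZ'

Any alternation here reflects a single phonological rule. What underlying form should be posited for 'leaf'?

The stem for 'leaf' ends in [ʃ] in [fiveʃɛ] but [s] in [fiveso].
If /ʃ/ were underlying and a rule turned it into [s] before the NMLZ suffix, 'tooth' would also alternate; but it has [ʃ] in both [lelɛʃɛ] and [lelɛʃo].
So /s/ is underlying, and a rule of palatalization before a front vowel — /s/ becomes palato-alveolar [ʃ] before a front vowel — gives [ʃ].
Hence 'leaf' is /fives/ underlyingly.

/fives/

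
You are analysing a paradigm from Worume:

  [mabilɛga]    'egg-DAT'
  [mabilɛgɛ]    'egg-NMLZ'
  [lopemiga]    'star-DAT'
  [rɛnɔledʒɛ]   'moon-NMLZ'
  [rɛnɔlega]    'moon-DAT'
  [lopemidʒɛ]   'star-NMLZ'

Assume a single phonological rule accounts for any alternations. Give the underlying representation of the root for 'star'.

/lopemidʒ/

In [lopemidʒɛ] and [lopemiga] the final segment of 'star' alternates: [dʒ] ~ [g].
If /g/ were underlying and a rule turned it into [dʒ] before the NMLZ suffix, 'egg' would also alternate; but it has [g] in both [mabilɛgɛ] and [mabilɛga].
The underlying segment must be /dʒ/; palato-alveolar /dʒ/ becomes [g] when no front vowel follows, yielding [g] there.
Hence 'star' is /lopemidʒ/ underlyingly.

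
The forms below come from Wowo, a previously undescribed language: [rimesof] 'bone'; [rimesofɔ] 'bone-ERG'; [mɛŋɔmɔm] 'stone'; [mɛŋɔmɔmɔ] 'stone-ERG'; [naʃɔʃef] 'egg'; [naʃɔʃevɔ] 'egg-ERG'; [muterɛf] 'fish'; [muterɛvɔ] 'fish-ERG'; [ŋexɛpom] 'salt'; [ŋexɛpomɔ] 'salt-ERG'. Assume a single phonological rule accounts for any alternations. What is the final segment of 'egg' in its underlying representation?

/v/

The root 'egg' surfaces as [naʃɔʃef] and [naʃɔʃevɔ], with a stem-final [f] ~ [v] alternation.
The stem 'bone' ([rimesof], [rimesofɔ]) shows [f] unchanged in both environments, so [f] cannot be basic with [v] derived before the ERG suffix.
The alternation reflects word-final obstruent devoicing: voiced obstruents become voiceless word-finally. /v/ is underlying.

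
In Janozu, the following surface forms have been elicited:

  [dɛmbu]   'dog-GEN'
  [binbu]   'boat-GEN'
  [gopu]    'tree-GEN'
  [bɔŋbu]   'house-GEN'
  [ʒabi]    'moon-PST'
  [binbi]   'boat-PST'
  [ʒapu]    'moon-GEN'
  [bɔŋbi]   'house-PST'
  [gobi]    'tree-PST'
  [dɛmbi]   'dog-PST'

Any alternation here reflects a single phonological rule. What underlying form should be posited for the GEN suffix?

The GEN suffix surfaces as [-bu] and [-pu], depending on the final segment of the stem.
By contrast the PST suffix keeps its initial [b] throughout — that segment must be underlying.
The GEN suffix is therefore /-pu/ underlyingly, with post-nasal voicing: voiceless stops become voiced after a nasal.

/-pu/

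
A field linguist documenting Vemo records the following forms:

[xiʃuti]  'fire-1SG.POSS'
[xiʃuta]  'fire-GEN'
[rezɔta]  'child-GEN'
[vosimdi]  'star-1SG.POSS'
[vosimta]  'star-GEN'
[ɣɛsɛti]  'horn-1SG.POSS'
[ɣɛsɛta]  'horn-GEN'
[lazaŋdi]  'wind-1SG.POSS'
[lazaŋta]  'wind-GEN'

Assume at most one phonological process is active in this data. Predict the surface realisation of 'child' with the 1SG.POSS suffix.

The 1SG.POSS morpheme has two allomorphs, [-di] and [-ti].
By contrast the GEN suffix keeps its initial [t] throughout — that segment must be underlying.
So the underlying form is /-di/, and voiced stops become voiceless after a vowel.
After 'child', which ends in a vowel, the suffix surfaces as [-ti], giving [rezɔti].

[rezɔti]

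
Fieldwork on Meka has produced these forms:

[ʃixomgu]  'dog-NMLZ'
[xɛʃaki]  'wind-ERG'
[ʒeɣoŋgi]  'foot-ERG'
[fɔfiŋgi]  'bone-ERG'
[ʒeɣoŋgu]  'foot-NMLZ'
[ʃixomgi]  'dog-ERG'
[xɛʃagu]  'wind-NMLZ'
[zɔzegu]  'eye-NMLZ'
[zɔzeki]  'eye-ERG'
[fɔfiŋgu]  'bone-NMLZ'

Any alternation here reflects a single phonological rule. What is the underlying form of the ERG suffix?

/-ki/

The ERG suffix surfaces as [-gi] and [-ki], depending on the final segment of the stem.
The NMLZ suffix, which begins with [g], is invariant after every stem; so [g] is not altered by any rule here.
So the underlying form is /-ki/, and voiceless stops become voiced after a nasal.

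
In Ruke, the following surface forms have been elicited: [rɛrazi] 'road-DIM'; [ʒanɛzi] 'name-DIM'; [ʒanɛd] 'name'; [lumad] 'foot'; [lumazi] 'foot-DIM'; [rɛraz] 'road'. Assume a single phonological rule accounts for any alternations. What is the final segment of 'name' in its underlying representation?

The root 'name' surfaces as [ʒanɛd] and [ʒanɛzi], with a stem-final [d] ~ [z] alternation.
If /z/ were underlying and a rule turned it into [d] in isolation, 'road' would also alternate; but it has [z] in both [rɛraz] and [rɛrazi].
The alternation reflects intervocalic spirantization: voiced stops become fricatives between vowels. /d/ is underlying.

/d/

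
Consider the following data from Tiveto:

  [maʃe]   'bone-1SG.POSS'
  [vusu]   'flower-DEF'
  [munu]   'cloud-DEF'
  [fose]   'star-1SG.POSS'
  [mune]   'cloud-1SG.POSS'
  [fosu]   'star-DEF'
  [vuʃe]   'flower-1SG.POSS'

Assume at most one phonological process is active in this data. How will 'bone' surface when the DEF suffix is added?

The stem for 'flower' ends in [ʃ] in [vuʃe] but [s] in [vusu].
If /s/ were underlying and a rule turned it into [ʃ] before the 1SG.POSS suffix, 'star' would also alternate; but it has [s] in both [fose] and [fosu].
The alternation reflects depalatalization: palato-alveolar /ʃ/ becomes [s] when no front vowel follows. /ʃ/ is underlying.
From [maʃe] the stem 'bone' is /maʃ/; when no front vowel follows this yields [masu].

[masu]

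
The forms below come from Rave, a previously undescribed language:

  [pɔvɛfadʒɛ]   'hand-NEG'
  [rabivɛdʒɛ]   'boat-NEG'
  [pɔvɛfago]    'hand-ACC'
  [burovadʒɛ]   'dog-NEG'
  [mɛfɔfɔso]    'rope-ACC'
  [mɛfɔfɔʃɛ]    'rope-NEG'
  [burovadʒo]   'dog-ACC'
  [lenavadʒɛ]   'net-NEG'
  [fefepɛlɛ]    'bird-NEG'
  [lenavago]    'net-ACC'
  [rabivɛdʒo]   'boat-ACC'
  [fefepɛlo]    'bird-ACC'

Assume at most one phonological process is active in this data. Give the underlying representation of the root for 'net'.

/lenavag/

In [lenavadʒɛ] and [lenavago] the final segment of 'net' alternates: [dʒ] ~ [g].
The stem 'boat' ([rabivɛdʒɛ], [rabivɛdʒo]) shows [dʒ] unchanged in both environments, so [dʒ] cannot be basic with [g] derived before the ACC suffix.
The alternation reflects palatalization before a front vowel: /g/ and /s/ become palato-alveolar [dʒ] and [ʃ] before a front vowel. /g/ is underlying.
The underlying form of 'net' is therefore /lenavag/.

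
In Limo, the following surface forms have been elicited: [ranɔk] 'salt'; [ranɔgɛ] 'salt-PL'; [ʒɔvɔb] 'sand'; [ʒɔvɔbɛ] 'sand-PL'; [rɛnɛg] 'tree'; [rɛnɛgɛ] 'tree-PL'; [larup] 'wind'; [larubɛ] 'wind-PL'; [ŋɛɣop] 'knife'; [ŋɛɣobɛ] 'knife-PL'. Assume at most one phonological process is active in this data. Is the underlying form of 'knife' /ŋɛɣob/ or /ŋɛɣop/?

The root 'knife' surfaces as [ŋɛɣop] and [ŋɛɣobɛ], with a stem-final [p] ~ [b] alternation.
The stem 'sand' ([ʒɔvɔb], [ʒɔvɔbɛ]) shows [b] unchanged in both environments, so [b] cannot be basic with [p] derived in isolation.
The underlying segment must be /p/; voiceless stops become voiced between vowels, yielding [b] there.

/ŋɛɣop/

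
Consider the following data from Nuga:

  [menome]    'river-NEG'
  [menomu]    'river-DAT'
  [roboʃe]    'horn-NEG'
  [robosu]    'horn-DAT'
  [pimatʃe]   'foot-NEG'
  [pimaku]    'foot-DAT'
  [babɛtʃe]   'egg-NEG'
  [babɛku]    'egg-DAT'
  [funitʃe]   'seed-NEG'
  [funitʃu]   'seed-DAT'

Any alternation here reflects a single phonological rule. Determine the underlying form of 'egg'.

'egg' shows [tʃ] ~ [k] at the end of the stem ([babɛtʃe] vs [babɛku]).
The stem 'seed' ([funitʃe], [funitʃu]) shows [tʃ] unchanged in both environments, so [tʃ] cannot be basic with [k] derived before the DAT suffix.
Therefore /k/ is basic and [tʃ] is derived by palatalization before a front vowel (/k/ and /s/ become palato-alveolar [tʃ] and [ʃ] before a front vowel).
So 'egg' = /babɛk/.

/babɛk/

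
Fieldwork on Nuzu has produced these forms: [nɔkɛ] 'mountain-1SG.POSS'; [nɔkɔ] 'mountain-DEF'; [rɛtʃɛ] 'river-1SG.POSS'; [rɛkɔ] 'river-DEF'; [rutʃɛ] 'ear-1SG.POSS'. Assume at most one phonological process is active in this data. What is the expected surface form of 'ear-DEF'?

[rukɔ]

The root 'river' surfaces as [rɛtʃɛ] and [rɛkɔ], with a stem-final [tʃ] ~ [k] alternation.
If /k/ were underlying and a rule turned it into [tʃ] before the 1SG.POSS suffix, 'mountain' would also alternate; but it has [k] in both [nɔkɛ] and [nɔkɔ].
Therefore /tʃ/ is basic and [k] is derived by depalatalization (palato-alveolar /tʃ/ becomes [k] when no front vowel follows).
From [rutʃɛ] the stem 'ear' is /rutʃ/; when no front vowel follows this yields [rukɔ].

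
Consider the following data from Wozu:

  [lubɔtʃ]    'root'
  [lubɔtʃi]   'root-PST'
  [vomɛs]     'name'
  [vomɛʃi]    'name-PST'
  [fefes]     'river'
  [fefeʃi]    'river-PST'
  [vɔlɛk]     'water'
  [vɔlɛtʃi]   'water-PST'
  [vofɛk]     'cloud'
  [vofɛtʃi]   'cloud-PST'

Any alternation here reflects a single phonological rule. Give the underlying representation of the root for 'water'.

/vɔlɛk/

The root 'water' surfaces as [vɔlɛk] and [vɔlɛtʃi], with a stem-final [k] ~ [tʃ] alternation.
If /tʃ/ were underlying and a rule turned it into [k] in isolation, 'root' would also alternate; but it has [tʃ] in both [lubɔtʃ] and [lubɔtʃi].
So /k/ is underlying, and a rule of palatalization before a front vowel — /k/ and /s/ become palato-alveolar [tʃ] and [ʃ] before a front vowel — gives [tʃ].
So 'water' = /vɔlɛk/.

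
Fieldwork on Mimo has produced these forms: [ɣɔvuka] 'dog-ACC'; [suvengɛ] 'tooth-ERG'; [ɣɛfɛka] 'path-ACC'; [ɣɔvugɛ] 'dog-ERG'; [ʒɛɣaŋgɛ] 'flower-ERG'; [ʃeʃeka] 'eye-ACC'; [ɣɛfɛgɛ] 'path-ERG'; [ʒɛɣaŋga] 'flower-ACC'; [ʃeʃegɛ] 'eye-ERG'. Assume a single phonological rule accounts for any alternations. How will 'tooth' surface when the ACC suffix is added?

The ACC suffix surfaces as [-ga] and [-ka], depending on the final segment of the stem.
By contrast the ERG suffix keeps its initial [g] throughout — that segment must be underlying.
So the underlying form is /-ka/, and voiceless stops become voiced after a nasal.
After 'tooth', which ends in a nasal, the suffix surfaces as [-ga], giving [suvenga].

[suvenga]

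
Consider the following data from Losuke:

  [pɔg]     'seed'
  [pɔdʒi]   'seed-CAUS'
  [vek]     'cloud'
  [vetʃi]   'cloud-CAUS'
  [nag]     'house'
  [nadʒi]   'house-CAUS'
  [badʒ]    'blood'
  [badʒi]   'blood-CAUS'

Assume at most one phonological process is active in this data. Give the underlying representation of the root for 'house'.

In [nag] and [nadʒi] the final segment of 'house' alternates: [g] ~ [dʒ].
The stem 'blood' ([badʒ], [badʒi]) shows [dʒ] unchanged in both environments, so [dʒ] cannot be basic with [g] derived in isolation.
So /g/ is underlying, and a rule of palatalization before a front vowel — /k/ and /g/ become palato-alveolar [tʃ] and [dʒ] before a front vowel — gives [dʒ].
The underlying form of 'house' is therefore /nag/.

/nag/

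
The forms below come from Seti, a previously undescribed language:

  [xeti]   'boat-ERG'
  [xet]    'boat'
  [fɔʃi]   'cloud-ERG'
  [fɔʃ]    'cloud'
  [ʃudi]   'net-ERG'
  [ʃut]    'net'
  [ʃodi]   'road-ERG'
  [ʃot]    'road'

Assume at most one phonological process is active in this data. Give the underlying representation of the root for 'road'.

/ʃod/

The root 'road' surfaces as [ʃodi] and [ʃot], with a stem-final [d] ~ [t] alternation.
The stem 'boat' ([xeti], [xet]) shows [t] unchanged in both environments, so [t] cannot be basic with [d] derived before the ERG suffix.
Therefore /d/ is basic and [t] is derived by word-final obstruent devoicing (voiced obstruents become voiceless word-finally).
Hence 'road' is /ʃod/ underlyingly.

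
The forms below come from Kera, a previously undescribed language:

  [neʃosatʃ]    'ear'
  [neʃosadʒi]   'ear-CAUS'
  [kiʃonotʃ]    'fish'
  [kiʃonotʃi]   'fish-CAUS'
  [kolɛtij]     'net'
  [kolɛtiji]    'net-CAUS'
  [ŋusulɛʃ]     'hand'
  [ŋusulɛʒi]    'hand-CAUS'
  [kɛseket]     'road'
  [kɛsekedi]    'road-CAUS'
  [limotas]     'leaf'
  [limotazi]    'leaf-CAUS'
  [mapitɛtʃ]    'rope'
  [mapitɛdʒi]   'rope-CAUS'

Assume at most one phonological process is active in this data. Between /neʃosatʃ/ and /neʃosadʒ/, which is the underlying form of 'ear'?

The root 'ear' surfaces as [neʃosatʃ] and [neʃosadʒi], with a stem-final [tʃ] ~ [dʒ] alternation.
Compare 'fish', with invariant [tʃ] in [kiʃonotʃ] and [kiʃonotʃi]: an analysis with underlying /tʃ/ and a rule producing [dʒ] before the CAUS suffix would wrongly predict alternation here too.
Therefore /dʒ/ is basic and [tʃ] is derived by word-final obstruent devoicing (voiced obstruents become voiceless word-finally).

/neʃosadʒ/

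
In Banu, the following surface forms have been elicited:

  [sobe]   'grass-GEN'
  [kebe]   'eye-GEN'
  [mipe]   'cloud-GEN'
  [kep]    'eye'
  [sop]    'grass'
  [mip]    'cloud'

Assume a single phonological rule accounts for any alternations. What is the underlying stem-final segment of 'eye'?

In [kebe] and [kep] the final segment of 'eye' alternates: [b] ~ [p].
Compare 'cloud', with invariant [p] in [mipe] and [mip]: an analysis with underlying /p/ and a rule producing [b] before the GEN suffix would wrongly predict alternation here too.
Therefore /b/ is basic and [p] is derived by word-final obstruent devoicing (voiced obstruents become voiceless word-finally).

/b/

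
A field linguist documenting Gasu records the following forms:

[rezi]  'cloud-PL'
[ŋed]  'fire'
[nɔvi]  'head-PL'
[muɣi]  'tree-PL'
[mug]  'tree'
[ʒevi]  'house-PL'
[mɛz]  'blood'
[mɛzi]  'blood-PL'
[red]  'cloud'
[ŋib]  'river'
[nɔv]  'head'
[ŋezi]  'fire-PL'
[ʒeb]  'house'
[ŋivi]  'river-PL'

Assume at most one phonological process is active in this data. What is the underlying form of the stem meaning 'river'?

'river' shows [b] ~ [v] at the end of the stem ([ŋib] vs [ŋivi]).
But 'head' keeps [v] in both environments ([nɔv], [nɔvi]), so there is no rule changing /v/ to [b] in isolation.
The underlying segment must be /b/; voiced stops become fricatives between vowels, yielding [v] there.

/ŋib/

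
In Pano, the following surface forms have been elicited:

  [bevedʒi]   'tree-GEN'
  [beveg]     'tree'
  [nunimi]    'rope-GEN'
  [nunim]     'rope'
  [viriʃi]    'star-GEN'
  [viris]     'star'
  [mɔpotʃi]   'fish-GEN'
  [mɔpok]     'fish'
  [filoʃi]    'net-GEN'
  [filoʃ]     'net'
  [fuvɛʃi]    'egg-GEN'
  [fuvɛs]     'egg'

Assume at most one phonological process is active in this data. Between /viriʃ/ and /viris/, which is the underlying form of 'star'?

/viris/

'star' shows [ʃ] ~ [s] at the end of the stem ([viriʃi] vs [viris]).
Compare 'net', with invariant [ʃ] in [filoʃi] and [filoʃ]: an analysis with underlying /ʃ/ and a rule producing [s] in isolation would wrongly predict alternation here too.
So /s/ is underlying, and a rule of palatalization before a front vowel — /k/, /g/ and /s/ become palato-alveolar [tʃ], [dʒ] and [ʃ] before a front vowel — gives [ʃ].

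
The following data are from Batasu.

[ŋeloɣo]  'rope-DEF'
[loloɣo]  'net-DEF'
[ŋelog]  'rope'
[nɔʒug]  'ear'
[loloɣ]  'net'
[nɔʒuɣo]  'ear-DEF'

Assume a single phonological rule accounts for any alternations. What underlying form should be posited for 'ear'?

The stem for 'ear' ends in [g] in [nɔʒug] but [ɣ] in [nɔʒuɣo].
If /ɣ/ were underlying and a rule turned it into [g] in isolation, 'net' would also alternate; but it has [ɣ] in both [loloɣ] and [loloɣo].
The underlying segment must be /g/; voiced stops become fricatives between vowels, yielding [ɣ] there.

/nɔʒug/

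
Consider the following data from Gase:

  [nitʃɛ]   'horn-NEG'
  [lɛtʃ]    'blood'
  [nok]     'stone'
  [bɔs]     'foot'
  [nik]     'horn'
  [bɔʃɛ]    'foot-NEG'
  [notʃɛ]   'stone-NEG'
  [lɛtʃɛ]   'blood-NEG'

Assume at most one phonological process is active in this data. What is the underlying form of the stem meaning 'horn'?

/nik/

The stem for 'horn' ends in [tʃ] in [nitʃɛ] but [k] in [nik].
The stem 'blood' ([lɛtʃɛ], [lɛtʃ]) shows [tʃ] unchanged in both environments, so [tʃ] cannot be basic with [k] derived in isolation.
The alternation reflects palatalization before a front vowel: /k/ and /s/ become palato-alveolar [tʃ] and [ʃ] before a front vowel. /k/ is underlying.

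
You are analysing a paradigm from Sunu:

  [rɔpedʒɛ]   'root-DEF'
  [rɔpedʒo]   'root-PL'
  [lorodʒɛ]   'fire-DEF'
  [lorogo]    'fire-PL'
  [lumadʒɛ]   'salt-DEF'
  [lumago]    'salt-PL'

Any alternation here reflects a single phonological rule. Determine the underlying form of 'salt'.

/lumag/

In [lumadʒɛ] and [lumago] the final segment of 'salt' alternates: [dʒ] ~ [g].
But 'root' keeps [dʒ] in both environments ([rɔpedʒɛ], [rɔpedʒo]), so there is no rule changing /dʒ/ to [g] before the PL suffix.
The alternation reflects palatalization before a front vowel: /g/ becomes palato-alveolar [dʒ] before a front vowel. /g/ is underlying.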